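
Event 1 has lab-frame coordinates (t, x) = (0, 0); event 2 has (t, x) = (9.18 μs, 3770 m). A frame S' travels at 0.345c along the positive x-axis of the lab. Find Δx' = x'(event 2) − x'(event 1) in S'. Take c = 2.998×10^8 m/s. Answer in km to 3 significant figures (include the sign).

γ = 1/√(1 − 0.345²) = 1.0654
Δx' = γ(Δx − vΔt) = 1.0654 × (3770 m − 0.345×(2.998×10^8 m/s)×9.18×10^-6 s)
= 1.0654 × (2820.5 m) = 3.01 km

Δx' ≈ 3.01 km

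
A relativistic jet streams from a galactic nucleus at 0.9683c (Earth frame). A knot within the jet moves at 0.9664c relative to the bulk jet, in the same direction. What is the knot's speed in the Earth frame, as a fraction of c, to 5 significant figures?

Relativistic velocity addition: u = (u' + v)/(1 + u'v/c²)
= (0.9664 + 0.9683)/(1 + 0.9664×0.9683) = 1.9347/1.935765 = 0.99945

u ≈ 0.99945c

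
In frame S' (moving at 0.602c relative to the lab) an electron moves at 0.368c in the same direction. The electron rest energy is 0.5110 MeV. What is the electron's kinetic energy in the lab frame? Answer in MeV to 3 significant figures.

u_lab = (0.368 + 0.602)/(1 + 0.368×0.602) = 0.794082
γ = 1/√(1 − 0.794082²) = 1.6452
K = (γ − 1)m₀c² = (1.6452 − 1) × 0.5110 = 0.64525 × 0.5110 = 0.330 MeV

K ≈ 0.330 MeV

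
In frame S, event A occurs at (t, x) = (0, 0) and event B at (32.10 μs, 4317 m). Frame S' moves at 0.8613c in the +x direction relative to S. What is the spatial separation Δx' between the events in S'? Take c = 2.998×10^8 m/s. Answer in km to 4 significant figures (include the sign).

Δx' ≈ -7.817 km

γ = 1/√(1 − 0.8613²) = 1.96813
Δx' = γ(Δx − vΔt) = 1.96813 × (4317 m − 0.8613×(2.998×10^8 m/s)×32.10×10^-6 s)
= 1.96813 × (-3971.79 m) = -7.817 km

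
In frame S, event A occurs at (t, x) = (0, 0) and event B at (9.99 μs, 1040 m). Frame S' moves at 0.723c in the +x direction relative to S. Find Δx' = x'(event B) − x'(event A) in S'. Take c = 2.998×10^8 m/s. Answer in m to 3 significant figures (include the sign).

Δx' ≈ -1630 m

γ = 1/√(1 − 0.723²) = 1.4475
Δx' = γ(Δx − vΔt) = 1.4475 × (1040 m − 0.723×(2.998×10^8 m/s)×9.99×10^-6 s)
= 1.4475 × (-1125.4 m) = -1630 m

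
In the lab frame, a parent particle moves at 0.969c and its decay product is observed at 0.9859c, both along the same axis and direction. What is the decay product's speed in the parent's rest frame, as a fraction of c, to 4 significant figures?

u' ≈ 0.3784c

Inverse velocity addition: u' = (u − v)/(1 − uv/c²)
= (0.9859 − 0.969)/(1 − 0.9859×0.969) = 0.01690/0.0446629 = 0.3784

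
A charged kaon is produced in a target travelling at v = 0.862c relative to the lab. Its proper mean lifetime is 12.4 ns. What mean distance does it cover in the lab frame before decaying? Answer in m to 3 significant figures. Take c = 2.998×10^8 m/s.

γ = 1/√(1 − 0.862²) = 1.9727
Dilated lifetime: Δt = γτ₀ = 1.9727 × 12.4 ns = 24.462 ns
d = vΔt = 0.862c × 24.462 ns = 2.5843×10^8 m/s × 2.4462×10^-8 s = 6.32 m

d ≈ 6.32 m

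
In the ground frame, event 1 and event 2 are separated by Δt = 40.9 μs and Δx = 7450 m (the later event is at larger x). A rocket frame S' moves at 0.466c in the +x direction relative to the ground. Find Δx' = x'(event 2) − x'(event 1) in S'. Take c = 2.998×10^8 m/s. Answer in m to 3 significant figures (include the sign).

Δx' ≈ 1960 m

γ = 1/√(1 − 0.466²) = 1.1302
Δx' = γ(Δx − vΔt) = 1.1302 × (7450 m − 0.466×(2.998×10^8 m/s)×40.9×10^-6 s)
= 1.1302 × (1736.0 m) = 1960 m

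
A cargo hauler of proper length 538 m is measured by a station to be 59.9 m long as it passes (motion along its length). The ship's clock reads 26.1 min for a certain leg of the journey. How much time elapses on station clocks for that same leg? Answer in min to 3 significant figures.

Length contraction ⇒ γ = L₀/L = 538/59.9 = 8.9816
Time dilation: Δt = γτ₀ = 8.9816 × 26.1 min = 234 min

Δt ≈ 234 min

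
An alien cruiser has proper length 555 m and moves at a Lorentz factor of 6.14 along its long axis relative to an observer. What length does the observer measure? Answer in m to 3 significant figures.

L ≈ 90.4 m

γ = 6.14 (given)
Length contraction: L = L₀/γ = 555/6.14 = 90.4 m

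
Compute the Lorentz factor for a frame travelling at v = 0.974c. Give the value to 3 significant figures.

γ = 1/√(1 − β²) = 1/√(1 − 0.974²) = 1/√(0.051324) = 4.41

γ ≈ 4.41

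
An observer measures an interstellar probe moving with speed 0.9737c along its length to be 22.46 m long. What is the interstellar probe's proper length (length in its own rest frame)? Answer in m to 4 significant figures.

L₀ ≈ 98.58 m

γ = 1/√(1 − 0.9737²) = 4.38916
L₀ = γL = 4.38916 × 22.46 = 98.58 m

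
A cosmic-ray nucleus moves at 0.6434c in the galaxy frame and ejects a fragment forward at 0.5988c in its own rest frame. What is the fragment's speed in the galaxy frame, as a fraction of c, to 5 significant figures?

Compose boost 2: (0.5988 + 0.6434)/(1 + 0.5988×0.6434) = 1.2422/1.385268 = 0.89672

u ≈ 0.89672c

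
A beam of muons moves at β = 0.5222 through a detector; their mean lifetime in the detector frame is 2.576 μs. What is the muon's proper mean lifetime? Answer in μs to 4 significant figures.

τ₀ ≈ 2.197 μs

γ = 1/√(1 − 0.5222²) = 1.17258
Proper time: τ₀ = Δt/γ = 2.576/1.17258 = 2.197 μs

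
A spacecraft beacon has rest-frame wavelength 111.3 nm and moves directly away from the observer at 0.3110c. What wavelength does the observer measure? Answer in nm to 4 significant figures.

Relativistic Doppler: λ_obs = λ_src √((1+β)/(1−β))
= 111.3 × √(1.31100/0.689000) = 111.3 × 1.37940 = 153.5 nm

λ_obs ≈ 153.5 nm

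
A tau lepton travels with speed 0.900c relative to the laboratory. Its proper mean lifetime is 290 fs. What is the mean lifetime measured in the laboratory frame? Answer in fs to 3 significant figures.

γ = 1/√(1 − 0.900²) = 2.2942
Time dilation: Δt = γτ₀ = 2.2942 × 290 fs = 665 fs

Δt ≈ 665 fs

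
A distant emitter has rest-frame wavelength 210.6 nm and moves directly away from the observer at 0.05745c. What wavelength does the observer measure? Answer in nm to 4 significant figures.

Relativistic Doppler: λ_obs = λ_src √((1+β)/(1−β))
= 210.6 × √(1.05745/0.942550) = 210.6 × 1.05920 = 223.1 nm

λ_obs ≈ 223.1 nm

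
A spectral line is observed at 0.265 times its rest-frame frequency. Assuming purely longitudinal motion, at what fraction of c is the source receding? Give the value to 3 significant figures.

f_obs/f_src = √((1−β)/(1+β)) = 0.265  ⇒  (1−β)/(1+β) = 0.070225
β = |1 − D²|/(1 + D²) = |1 − 0.070225|/(1 + 0.070225) = 0.869

β ≈ 0.869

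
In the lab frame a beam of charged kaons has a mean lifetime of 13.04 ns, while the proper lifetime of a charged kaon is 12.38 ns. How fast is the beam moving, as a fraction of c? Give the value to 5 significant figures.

γ = Δt/τ₀ = 13.04/12.38 = 1.053312
β = √(1 − 1/γ²) = √(1 − 1/1.053312²) = 0.31411

β ≈ 0.31411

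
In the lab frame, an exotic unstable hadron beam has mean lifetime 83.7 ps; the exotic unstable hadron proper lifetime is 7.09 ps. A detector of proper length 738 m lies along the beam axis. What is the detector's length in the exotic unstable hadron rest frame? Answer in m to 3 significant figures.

Time dilation ⇒ γ = Δt/τ₀ = 83.7/7.09 = 11.805
Length contraction: L = L₀/γ = 738/11.805 = 62.5 m

L ≈ 62.5 m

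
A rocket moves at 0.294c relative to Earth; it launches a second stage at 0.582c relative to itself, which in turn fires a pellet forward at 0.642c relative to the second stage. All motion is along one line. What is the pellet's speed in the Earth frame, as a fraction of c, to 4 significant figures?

u ≈ 0.9391c

Compose boost 2: (0.582 + 0.294)/(1 + 0.582×0.294) = 0.8760/1.17111 = 0.748010
Compose boost 3: (0.642 + 0.748010)/(1 + 0.642×0.748010) = 1.39001/1.48022 = 0.9391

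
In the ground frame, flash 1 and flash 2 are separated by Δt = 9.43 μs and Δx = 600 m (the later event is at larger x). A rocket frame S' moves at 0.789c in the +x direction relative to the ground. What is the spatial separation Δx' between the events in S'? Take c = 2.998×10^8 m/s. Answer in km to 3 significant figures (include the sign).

γ = 1/√(1 − 0.789²) = 1.6276
Δx' = γ(Δx − vΔt) = 1.6276 × (600 m − 0.789×(2.998×10^8 m/s)×9.43×10^-6 s)
= 1.6276 × (-1630.6 m) = -2.65 km

Δx' ≈ -2.65 km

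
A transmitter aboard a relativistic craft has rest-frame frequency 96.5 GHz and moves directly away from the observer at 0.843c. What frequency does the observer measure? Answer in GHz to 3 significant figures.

f_obs ≈ 28.2 GHz

Relativistic Doppler: f_obs = f_src √((1−β)/(1+β))
= 96.5 × √(0.15700/1.8430) = 96.5 × 0.29187 = 28.2 GHz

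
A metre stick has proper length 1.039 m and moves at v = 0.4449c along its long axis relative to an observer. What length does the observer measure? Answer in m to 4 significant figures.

L ≈ 0.9305 m

γ = 1/√(1 − 0.4449²) = 1.11659
Length contraction: L = L₀/γ = 1.039/1.11659 = 0.9305 m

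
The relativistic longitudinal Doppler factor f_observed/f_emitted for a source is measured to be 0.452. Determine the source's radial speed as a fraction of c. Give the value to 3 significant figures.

f_obs/f_src = √((1−β)/(1+β)) = 0.452  ⇒  (1−β)/(1+β) = 0.20430
β = |1 − D²|/(1 + D²) = |1 − 0.20430|/(1 + 0.20430) = 0.661

β ≈ 0.661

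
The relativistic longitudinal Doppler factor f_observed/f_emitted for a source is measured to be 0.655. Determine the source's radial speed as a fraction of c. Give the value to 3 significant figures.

β ≈ 0.400

f_obs/f_src = √((1−β)/(1+β)) = 0.655  ⇒  (1−β)/(1+β) = 0.42903
β = |1 − D²|/(1 + D²) = |1 − 0.42903|/(1 + 0.42903) = 0.400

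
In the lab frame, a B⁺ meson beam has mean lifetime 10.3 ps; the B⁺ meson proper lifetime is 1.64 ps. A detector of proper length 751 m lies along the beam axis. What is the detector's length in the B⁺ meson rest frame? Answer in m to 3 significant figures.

Time dilation ⇒ γ = Δt/τ₀ = 10.3/1.64 = 6.2805
Length contraction: L = L₀/γ = 751/6.2805 = 120 m

L ≈ 120 m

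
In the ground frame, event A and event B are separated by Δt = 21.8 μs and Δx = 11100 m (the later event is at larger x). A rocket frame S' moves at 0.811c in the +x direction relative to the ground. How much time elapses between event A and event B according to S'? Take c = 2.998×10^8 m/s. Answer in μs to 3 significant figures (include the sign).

γ = 1/√(1 − 0.811²) = 1.7093
Δt' = γ(Δt − vΔx/c²) = 1.7093 × (21.8 μs − 0.811×11100 m / (2.998×10^8 m/s))
= 1.7093 × (-8.2270 μs) = -14.1 μs

Δt' ≈ -14.1 μs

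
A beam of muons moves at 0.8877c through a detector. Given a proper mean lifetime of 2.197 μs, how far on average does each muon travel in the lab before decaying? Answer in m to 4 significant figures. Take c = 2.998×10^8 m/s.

d ≈ 1270 m

γ = 1/√(1 − 0.8877²) = 2.17192
Dilated lifetime: Δt = γτ₀ = 2.17192 × 2.197 μs = 4.77171 μs
d = vΔt = 0.8877c × 4.77171 μs = 2.66132×10^8 m/s × 4.77171×10^-6 s = 1270 m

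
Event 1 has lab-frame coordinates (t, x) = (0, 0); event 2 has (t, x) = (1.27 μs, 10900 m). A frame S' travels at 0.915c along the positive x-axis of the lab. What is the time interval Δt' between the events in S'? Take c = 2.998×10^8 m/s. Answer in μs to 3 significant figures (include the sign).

Δt' ≈ -79.3 μs

γ = 1/√(1 − 0.915²) = 2.4786
Δt' = γ(Δt − vΔx/c²) = 2.4786 × (1.27 μs − 0.915×10900 m / (2.998×10^8 m/s))
= 2.4786 × (-31.997 μs) = -79.3 μs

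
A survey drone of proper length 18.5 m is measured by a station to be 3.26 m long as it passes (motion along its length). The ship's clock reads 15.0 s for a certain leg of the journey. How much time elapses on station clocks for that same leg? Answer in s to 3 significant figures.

Δt ≈ 85.1 s

Length contraction ⇒ γ = L₀/L = 18.5/3.26 = 5.6748
Time dilation: Δt = γτ₀ = 5.6748 × 15.0 s = 85.1 s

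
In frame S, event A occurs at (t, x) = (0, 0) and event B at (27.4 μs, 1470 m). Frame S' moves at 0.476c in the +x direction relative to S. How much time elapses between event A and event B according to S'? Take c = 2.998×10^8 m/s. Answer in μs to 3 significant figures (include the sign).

γ = 1/√(1 − 0.476²) = 1.1371
Δt' = γ(Δt − vΔx/c²) = 1.1371 × (27.4 μs − 0.476×1470 m / (2.998×10^8 m/s))
= 1.1371 × (25.066 μs) = 28.5 μs

Δt' ≈ 28.5 μs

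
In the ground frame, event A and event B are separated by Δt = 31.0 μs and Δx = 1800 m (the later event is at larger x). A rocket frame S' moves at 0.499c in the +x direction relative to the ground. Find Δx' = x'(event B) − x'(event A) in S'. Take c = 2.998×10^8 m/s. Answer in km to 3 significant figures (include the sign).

γ = 1/√(1 − 0.499²) = 1.1539
Δx' = γ(Δx − vΔt) = 1.1539 × (1800 m − 0.499×(2.998×10^8 m/s)×31.0×10^-6 s)
= 1.1539 × (-2837.6 m) = -3.27 km

Δx' ≈ -3.27 km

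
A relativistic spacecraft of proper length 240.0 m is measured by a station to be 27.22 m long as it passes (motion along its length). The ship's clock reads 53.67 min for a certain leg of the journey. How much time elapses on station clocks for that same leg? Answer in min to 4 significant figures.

Δt ≈ 473.2 min

Length contraction ⇒ γ = L₀/L = 240.0/27.22 = 8.81705
Time dilation: Δt = γτ₀ = 8.81705 × 53.67 min = 473.2 min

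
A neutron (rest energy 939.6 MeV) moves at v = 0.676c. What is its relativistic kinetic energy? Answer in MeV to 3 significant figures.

γ = 1/√(1 − 0.676²) = 1.3570
K = (γ − 1)m₀c² = (1.3570 − 1) × 939.6 MeV = 0.35703 × 939.6 MeV = 335 MeV

K ≈ 335 MeV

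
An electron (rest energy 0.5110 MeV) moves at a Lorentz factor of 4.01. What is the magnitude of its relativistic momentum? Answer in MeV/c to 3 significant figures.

β = √(1 − 1/γ²) = √(1 − 1/4.01²) = 0.96841
p = γβm₀c = 4.01 × 0.96841 × 0.5110 MeV/c = 1.98 MeV/c

p ≈ 1.98 MeV/c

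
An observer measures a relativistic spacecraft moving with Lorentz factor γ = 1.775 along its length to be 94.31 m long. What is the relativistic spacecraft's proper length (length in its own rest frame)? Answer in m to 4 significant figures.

γ = 1.775 (given)
L₀ = γL = 1.775 × 94.31 = 167.4 m

L₀ ≈ 167.4 m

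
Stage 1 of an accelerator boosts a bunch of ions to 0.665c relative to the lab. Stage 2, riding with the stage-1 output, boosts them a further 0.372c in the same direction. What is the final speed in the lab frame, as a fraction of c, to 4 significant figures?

u ≈ 0.8313c

Compose boost 2: (0.372 + 0.665)/(1 + 0.372×0.665) = 1.037/1.24738 = 0.8313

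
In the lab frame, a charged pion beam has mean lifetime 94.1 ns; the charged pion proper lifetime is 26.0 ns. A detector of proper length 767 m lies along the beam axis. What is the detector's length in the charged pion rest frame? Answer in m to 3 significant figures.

Time dilation ⇒ γ = Δt/τ₀ = 94.1/26.0 = 3.6192
Length contraction: L = L₀/γ = 767/3.6192 = 212 m

L ≈ 212 m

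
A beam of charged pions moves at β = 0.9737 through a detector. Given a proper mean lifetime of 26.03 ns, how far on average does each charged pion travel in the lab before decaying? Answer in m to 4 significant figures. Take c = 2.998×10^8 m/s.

d ≈ 33.35 m

γ = 1/√(1 − 0.9737²) = 4.38916
Dilated lifetime: Δt = γτ₀ = 4.38916 × 26.03 ns = 114.250 ns
d = vΔt = 0.9737c × 114.250 ns = 2.91915×10^8 m/s × 1.14250×10^-7 s = 33.35 m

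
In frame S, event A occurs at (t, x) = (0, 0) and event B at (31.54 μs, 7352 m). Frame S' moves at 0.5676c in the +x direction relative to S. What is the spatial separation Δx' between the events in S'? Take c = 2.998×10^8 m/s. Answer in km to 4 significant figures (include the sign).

Δx' ≈ 2.411 km

γ = 1/√(1 − 0.5676²) = 1.21462
Δx' = γ(Δx − vΔt) = 1.21462 × (7352 m − 0.5676×(2.998×10^8 m/s)×31.54×10^-6 s)
= 1.21462 × (1984.95 m) = 2.411 km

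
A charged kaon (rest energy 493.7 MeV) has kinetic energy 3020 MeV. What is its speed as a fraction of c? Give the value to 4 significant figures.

γ = 1 + K/(m₀c²) = 1 + 3020/493.7 = 7.11708
β = √(1 − 1/γ²) = 0.9901

β ≈ 0.9901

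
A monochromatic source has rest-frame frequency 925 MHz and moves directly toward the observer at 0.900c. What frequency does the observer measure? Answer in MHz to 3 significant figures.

f_obs ≈ 4030 MHz

Relativistic Doppler: f_obs = f_src √((1+β)/(1−β))
= 925 × √(1.9000/0.10000) = 925 × 4.3589 = 4030 MHz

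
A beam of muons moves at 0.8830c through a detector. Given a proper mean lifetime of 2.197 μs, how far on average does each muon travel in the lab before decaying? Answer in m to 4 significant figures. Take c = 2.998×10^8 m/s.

d ≈ 1239 m

γ = 1/√(1 − 0.8830²) = 2.13050
Dilated lifetime: Δt = γτ₀ = 2.13050 × 2.197 μs = 4.68071 μs
d = vΔt = 0.8830c × 4.68071 μs = 2.64723×10^8 m/s × 4.68071×10^-6 s = 1239 m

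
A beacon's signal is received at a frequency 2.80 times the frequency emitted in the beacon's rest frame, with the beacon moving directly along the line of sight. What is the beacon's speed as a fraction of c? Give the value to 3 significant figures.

f_obs/f_src = √((1+β)/(1−β)) = 2.80  ⇒  (1+β)/(1−β) = 7.8400
β = |1 − D²|/(1 + D²) = |1 − 7.8400|/(1 + 7.8400) = 0.774

β ≈ 0.774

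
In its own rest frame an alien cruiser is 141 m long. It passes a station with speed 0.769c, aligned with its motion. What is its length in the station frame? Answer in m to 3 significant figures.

L ≈ 90.1 m

γ = 1/√(1 − 0.769²) = 1.5643
Length contraction: L = L₀/γ = 141/1.5643 = 90.1 m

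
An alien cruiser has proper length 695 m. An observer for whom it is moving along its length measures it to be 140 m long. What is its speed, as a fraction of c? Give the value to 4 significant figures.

γ = L₀/L = 695/140 = 4.96429
β = √(1 − 1/γ²) = 0.9795

β ≈ 0.9795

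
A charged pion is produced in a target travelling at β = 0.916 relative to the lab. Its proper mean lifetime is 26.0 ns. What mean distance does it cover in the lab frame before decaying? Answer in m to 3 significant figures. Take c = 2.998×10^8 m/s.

γ = 1/√(1 − 0.916²) = 2.4927
Dilated lifetime: Δt = γτ₀ = 2.4927 × 26.0 ns = 64.809 ns
d = vΔt = 0.916c × 64.809 ns = 2.7462×10^8 m/s × 6.4809×10^-8 s = 17.8 m

d ≈ 17.8 m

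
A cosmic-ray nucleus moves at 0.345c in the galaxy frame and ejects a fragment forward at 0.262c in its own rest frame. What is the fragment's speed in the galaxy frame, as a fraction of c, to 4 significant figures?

Compose boost 2: (0.262 + 0.345)/(1 + 0.262×0.345) = 0.6070/1.09039 = 0.5567

u ≈ 0.5567c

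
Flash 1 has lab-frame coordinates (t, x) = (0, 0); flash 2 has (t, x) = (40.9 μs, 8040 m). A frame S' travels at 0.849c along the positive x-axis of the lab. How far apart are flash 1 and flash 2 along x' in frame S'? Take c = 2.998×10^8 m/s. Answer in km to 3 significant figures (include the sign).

γ = 1/√(1 − 0.849²) = 1.8925
Δx' = γ(Δx − vΔt) = 1.8925 × (8040 m − 0.849×(2.998×10^8 m/s)×40.9×10^-6 s)
= 1.8925 × (-2370.3 m) = -4.49 km

Δx' ≈ -4.49 km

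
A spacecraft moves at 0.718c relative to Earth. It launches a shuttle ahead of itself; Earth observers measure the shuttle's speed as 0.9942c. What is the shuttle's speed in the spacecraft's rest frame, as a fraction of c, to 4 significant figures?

u' ≈ 0.9652c

Inverse velocity addition: u' = (u − v)/(1 − uv/c²)
= (0.9942 − 0.718)/(1 − 0.9942×0.718) = 0.2762/0.286164 = 0.9652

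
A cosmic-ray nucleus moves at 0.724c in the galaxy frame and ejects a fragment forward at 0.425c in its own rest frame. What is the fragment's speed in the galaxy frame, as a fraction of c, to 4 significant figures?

Compose boost 2: (0.425 + 0.724)/(1 + 0.425×0.724) = 1.149/1.30770 = 0.8786

u ≈ 0.8786c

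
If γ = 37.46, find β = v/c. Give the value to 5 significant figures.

β = √(1 − 1/γ²) = √(1 − 1/37.46²) = √(0.9992874) = 0.99964

β ≈ 0.99964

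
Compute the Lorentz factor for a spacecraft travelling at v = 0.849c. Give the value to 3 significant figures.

γ ≈ 1.89

γ = 1/√(1 − β²) = 1/√(1 − 0.849²) = 1/√(0.27920) = 1.89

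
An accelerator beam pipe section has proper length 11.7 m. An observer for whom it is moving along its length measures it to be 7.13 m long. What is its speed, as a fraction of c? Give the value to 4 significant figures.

β ≈ 0.7929

γ = L₀/L = 11.7/7.13 = 1.64095
β = √(1 − 1/γ²) = 0.7929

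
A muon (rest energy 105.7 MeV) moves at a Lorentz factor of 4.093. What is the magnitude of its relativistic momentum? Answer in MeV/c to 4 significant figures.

p ≈ 419.5 MeV/c

β = √(1 − 1/γ²) = √(1 − 1/4.093²) = 0.969695
p = γβm₀c = 4.093 × 0.969695 × 105.7 MeV/c = 419.5 MeV/c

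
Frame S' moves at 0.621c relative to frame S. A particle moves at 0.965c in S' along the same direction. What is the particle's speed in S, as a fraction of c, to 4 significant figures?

Relativistic velocity addition: u = (u' + v)/(1 + u'v/c²)
= (0.965 + 0.621)/(1 + 0.965×0.621) = 1.586/1.59926 = 0.9917

u ≈ 0.9917c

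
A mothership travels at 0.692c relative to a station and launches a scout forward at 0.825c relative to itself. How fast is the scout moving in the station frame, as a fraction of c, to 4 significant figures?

u ≈ 0.9657c

Compose boost 2: (0.825 + 0.692)/(1 + 0.825×0.692) = 1.517/1.57090 = 0.9657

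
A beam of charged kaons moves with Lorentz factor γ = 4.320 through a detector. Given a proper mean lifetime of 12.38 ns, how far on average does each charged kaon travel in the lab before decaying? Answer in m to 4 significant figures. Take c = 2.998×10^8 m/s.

β = √(1 − 1/γ²) = √(1 − 1/4.320²) = 0.972839
Dilated lifetime: Δt = γτ₀ = 4.320 × 12.38 ns = 53.4816 ns
d = vΔt = 0.972839c × 53.4816 ns = 2.91657×10^8 m/s × 5.34816×10^-8 s = 15.60 m

d ≈ 15.60 m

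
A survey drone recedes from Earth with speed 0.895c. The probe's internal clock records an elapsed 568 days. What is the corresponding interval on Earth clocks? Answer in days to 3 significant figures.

γ = 1/√(1 − 0.895²) = 2.2418
Time dilation: Δt = γτ₀ = 2.2418 × 568 days = 1270 days

Δt ≈ 1270 days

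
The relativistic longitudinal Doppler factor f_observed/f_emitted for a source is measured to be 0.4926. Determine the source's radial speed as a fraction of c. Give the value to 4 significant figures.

β ≈ 0.6095

f_obs/f_src = √((1−β)/(1+β)) = 0.4926  ⇒  (1−β)/(1+β) = 0.242655
β = |1 − D²|/(1 + D²) = |1 − 0.242655|/(1 + 0.242655) = 0.6095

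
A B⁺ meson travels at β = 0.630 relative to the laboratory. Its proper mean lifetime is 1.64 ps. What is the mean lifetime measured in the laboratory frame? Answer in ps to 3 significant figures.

γ = 1/√(1 − 0.630²) = 1.2877
Time dilation: Δt = γτ₀ = 1.2877 × 1.64 ps = 2.11 ps

Δt ≈ 2.11 ps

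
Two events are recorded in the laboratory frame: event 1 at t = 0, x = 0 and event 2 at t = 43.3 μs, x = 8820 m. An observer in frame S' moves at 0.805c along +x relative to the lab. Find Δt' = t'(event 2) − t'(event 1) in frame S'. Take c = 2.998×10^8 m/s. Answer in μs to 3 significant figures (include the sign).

Δt' ≈ 33.1 μs

γ = 1/√(1 − 0.805²) = 1.6856
Δt' = γ(Δt − vΔx/c²) = 1.6856 × (43.3 μs − 0.805×8820 m / (2.998×10^8 m/s))
= 1.6856 × (19.617 μs) = 33.1 μs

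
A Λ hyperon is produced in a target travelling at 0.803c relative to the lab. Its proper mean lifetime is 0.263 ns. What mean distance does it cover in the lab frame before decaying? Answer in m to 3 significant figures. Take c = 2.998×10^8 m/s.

d ≈ 0.106 m

γ = 1/√(1 − 0.803²) = 1.6779
Dilated lifetime: Δt = γτ₀ = 1.6779 × 0.263 ns = 0.44129 ns
d = vΔt = 0.803c × 0.44129 ns = 2.4074×10^8 m/s × 4.4129×10^-10 s = 0.106 m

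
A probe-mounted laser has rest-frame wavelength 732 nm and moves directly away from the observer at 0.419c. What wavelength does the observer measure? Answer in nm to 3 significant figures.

Relativistic Doppler: λ_obs = λ_src √((1+β)/(1−β))
= 732 × √(1.4190/0.58100) = 732 × 1.5628 = 1140 nm

λ_obs ≈ 1140 nm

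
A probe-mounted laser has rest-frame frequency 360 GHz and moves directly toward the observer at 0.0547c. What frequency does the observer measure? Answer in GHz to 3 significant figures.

f_obs ≈ 380 GHz

Relativistic Doppler: f_obs = f_src √((1+β)/(1−β))
= 360 × √(1.0547/0.94530) = 360 × 1.0563 = 380 GHz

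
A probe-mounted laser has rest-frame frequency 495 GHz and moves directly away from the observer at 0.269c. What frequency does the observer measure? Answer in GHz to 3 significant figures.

Relativistic Doppler: f_obs = f_src √((1−β)/(1+β))
= 495 × √(0.73100/1.2690) = 495 × 0.75898 = 376 GHz

f_obs ≈ 376 GHz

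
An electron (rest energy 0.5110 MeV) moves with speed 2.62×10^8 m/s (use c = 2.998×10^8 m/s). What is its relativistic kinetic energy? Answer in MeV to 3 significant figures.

K ≈ 0.540 MeV

β = v/c = 2.62×10^8 / 2.998×10^8 = 0.87392
γ = 1/√(1 − 0.87392²) = 2.0573
K = (γ − 1)m₀c² = (2.0573 − 1) × 0.5110 MeV = 1.0573 × 0.5110 MeV = 0.540 MeV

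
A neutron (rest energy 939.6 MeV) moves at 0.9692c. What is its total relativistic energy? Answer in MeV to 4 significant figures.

γ = 1/√(1 − 0.9692²) = 4.06050
E = γm₀c² = 4.06050 × 939.6 MeV = 3815 MeV

E ≈ 3815 MeV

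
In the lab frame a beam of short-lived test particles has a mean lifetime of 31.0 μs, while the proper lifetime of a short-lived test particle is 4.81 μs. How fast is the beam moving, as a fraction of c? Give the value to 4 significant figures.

γ = Δt/τ₀ = 31.0/4.81 = 6.44491
β = √(1 − 1/γ²) = √(1 − 1/6.44491²) = 0.9879

β ≈ 0.9879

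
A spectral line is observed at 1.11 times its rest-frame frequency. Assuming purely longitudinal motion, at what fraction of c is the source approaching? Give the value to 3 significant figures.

β ≈ 0.104

f_obs/f_src = √((1+β)/(1−β)) = 1.11  ⇒  (1+β)/(1−β) = 1.2321
β = |1 − D²|/(1 + D²) = |1 − 1.2321|/(1 + 1.2321) = 0.104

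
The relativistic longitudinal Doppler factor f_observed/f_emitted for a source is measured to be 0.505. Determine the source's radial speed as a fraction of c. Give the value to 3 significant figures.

β ≈ 0.594

f_obs/f_src = √((1−β)/(1+β)) = 0.505  ⇒  (1−β)/(1+β) = 0.25503
β = |1 − D²|/(1 + D²) = |1 − 0.25503|/(1 + 0.25503) = 0.594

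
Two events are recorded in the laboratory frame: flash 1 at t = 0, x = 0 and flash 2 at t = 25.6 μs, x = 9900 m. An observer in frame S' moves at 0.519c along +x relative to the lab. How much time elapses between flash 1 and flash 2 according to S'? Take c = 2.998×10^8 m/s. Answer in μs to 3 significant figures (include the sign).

Δt' ≈ 9.90 μs

γ = 1/√(1 − 0.519²) = 1.1699
Δt' = γ(Δt − vΔx/c²) = 1.1699 × (25.6 μs − 0.519×9900 m / (2.998×10^8 m/s))
= 1.1699 × (8.4616 μs) = 9.90 μs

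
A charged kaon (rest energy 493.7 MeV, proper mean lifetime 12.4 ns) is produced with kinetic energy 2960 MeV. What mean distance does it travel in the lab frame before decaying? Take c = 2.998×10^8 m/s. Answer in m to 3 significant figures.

γ = 1 + K/(m₀c²) = 1 + 2960/493.7 = 6.9955
β = √(1 − 1/γ²) = 0.98973
Dilated lifetime: γτ₀ = 6.9955 × 12.4 ns = 86.745 ns
d = βc·γτ₀ = 0.98973 × (2.998×10^8 m/s) × 8.6745×10^-8 s = 25.7 m

d ≈ 25.7 m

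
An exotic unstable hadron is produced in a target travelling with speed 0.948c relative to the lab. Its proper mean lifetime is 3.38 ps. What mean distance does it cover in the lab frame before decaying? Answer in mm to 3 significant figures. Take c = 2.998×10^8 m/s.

d ≈ 3.02 mm

γ = 1/√(1 − 0.948²) = 3.1420
Dilated lifetime: Δt = γτ₀ = 3.1420 × 3.38 ps = 10.620 ps
d = vΔt = 0.948c × 10.620 ps = 2.8421×10^8 m/s × 1.0620×10^-11 s = 3.02 mm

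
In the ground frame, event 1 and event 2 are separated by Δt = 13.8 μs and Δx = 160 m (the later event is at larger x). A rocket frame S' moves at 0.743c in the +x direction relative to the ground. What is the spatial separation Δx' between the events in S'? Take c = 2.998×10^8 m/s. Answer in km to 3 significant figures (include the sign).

Δx' ≈ -4.35 km

γ = 1/√(1 − 0.743²) = 1.4941
Δx' = γ(Δx − vΔt) = 1.4941 × (160 m − 0.743×(2.998×10^8 m/s)×13.8×10^-6 s)
= 1.4941 × (-2914.0 m) = -4.35 km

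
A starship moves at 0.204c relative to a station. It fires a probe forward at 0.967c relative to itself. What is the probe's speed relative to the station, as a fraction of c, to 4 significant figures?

u ≈ 0.9781c

Relativistic velocity addition: u = (u' + v)/(1 + u'v/c²)
= (0.967 + 0.204)/(1 + 0.967×0.204) = 1.171/1.19727 = 0.9781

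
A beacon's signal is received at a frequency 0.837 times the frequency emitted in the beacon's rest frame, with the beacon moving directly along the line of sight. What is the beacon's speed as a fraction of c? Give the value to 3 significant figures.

f_obs/f_src = √((1−β)/(1+β)) = 0.837  ⇒  (1−β)/(1+β) = 0.70057
β = |1 − D²|/(1 + D²) = |1 − 0.70057|/(1 + 0.70057) = 0.176

β ≈ 0.176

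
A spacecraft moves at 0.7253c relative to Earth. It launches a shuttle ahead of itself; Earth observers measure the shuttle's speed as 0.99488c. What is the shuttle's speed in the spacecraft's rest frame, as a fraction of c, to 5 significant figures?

Inverse velocity addition: u' = (u − v)/(1 − uv/c²)
= (0.99488 − 0.7253)/(1 − 0.99488×0.7253) = 0.26958/0.2784135 = 0.96827

u' ≈ 0.96827c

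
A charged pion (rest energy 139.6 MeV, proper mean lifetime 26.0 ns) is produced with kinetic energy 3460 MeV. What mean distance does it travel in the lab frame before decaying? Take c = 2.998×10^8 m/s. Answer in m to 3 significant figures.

γ = 1 + K/(m₀c²) = 1 + 3460/139.6 = 25.785
β = √(1 − 1/γ²) = 0.99925
Dilated lifetime: γτ₀ = 25.785 × 26.0 ns = 670.41 ns
d = βc·γτ₀ = 0.99925 × (2.998×10^8 m/s) × 6.7041×10^-7 s = 201 m

d ≈ 201 m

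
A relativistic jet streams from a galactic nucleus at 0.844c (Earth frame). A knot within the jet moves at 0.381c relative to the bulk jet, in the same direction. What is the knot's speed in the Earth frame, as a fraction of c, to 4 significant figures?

u ≈ 0.9269c

Relativistic velocity addition: u = (u' + v)/(1 + u'v/c²)
= (0.381 + 0.844)/(1 + 0.381×0.844) = 1.225/1.32156 = 0.9269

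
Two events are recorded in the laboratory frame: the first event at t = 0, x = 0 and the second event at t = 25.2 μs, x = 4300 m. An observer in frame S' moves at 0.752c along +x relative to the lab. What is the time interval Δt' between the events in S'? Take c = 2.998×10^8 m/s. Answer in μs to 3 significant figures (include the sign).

Δt' ≈ 21.9 μs

γ = 1/√(1 − 0.752²) = 1.5171
Δt' = γ(Δt − vΔx/c²) = 1.5171 × (25.2 μs − 0.752×4300 m / (2.998×10^8 m/s))
= 1.5171 × (14.414 μs) = 21.9 μs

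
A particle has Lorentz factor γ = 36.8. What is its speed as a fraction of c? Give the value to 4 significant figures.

β ≈ 0.9996

β = √(1 − 1/γ²) = √(1 − 1/36.8²) = √(0.999262) = 0.9996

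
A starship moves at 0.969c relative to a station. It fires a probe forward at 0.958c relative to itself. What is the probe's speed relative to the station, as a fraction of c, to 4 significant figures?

u ≈ 0.9993c

Relativistic velocity addition: u = (u' + v)/(1 + u'v/c²)
= (0.958 + 0.969)/(1 + 0.958×0.969) = 1.927/1.92830 = 0.9993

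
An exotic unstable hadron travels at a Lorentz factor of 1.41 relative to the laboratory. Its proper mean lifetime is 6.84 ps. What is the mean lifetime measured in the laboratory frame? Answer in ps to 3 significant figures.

Δt ≈ 9.64 ps

γ = 1.41 (given)
Time dilation: Δt = γτ₀ = 1.41 × 6.84 ps = 9.64 ps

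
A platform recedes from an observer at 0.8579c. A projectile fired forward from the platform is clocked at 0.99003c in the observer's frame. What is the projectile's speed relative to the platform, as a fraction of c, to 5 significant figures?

Inverse velocity addition: u' = (u − v)/(1 − uv/c²)
= (0.99003 − 0.8579)/(1 − 0.99003×0.8579) = 0.13213/0.1506533 = 0.87705

u' ≈ 0.87705c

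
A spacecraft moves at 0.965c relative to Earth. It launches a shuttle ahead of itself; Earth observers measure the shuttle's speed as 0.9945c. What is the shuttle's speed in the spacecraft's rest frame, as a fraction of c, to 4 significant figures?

u' ≈ 0.7319c

Inverse velocity addition: u' = (u − v)/(1 − uv/c²)
= (0.9945 − 0.965)/(1 − 0.9945×0.965) = 0.02950/0.0403075 = 0.7319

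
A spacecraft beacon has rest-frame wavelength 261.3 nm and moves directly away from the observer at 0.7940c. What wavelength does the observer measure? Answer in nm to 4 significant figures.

Relativistic Doppler: λ_obs = λ_src √((1+β)/(1−β))
= 261.3 × √(1.79400/0.206000) = 261.3 × 2.95106 = 771.1 nm

λ_obs ≈ 771.1 nm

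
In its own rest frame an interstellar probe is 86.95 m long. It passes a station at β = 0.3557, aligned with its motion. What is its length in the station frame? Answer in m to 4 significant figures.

L ≈ 81.26 m

γ = 1/√(1 − 0.3557²) = 1.06998
Length contraction: L = L₀/γ = 86.95/1.06998 = 81.26 m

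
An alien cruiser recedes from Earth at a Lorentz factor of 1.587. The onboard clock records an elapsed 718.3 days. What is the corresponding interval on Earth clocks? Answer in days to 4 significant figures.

γ = 1.587 (given)
Time dilation: Δt = γτ₀ = 1.587 × 718.3 days = 1140 days

Δt ≈ 1140 days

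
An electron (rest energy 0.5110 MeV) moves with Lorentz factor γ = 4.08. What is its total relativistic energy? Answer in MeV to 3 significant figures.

γ = 4.08 (given)
E = γm₀c² = 4.08 × 0.5110 MeV = 2.08 MeV

E ≈ 2.08 MeV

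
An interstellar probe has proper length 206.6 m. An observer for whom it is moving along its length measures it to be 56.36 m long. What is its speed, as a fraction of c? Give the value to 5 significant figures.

γ = L₀/L = 206.6/56.36 = 3.665720
β = √(1 − 1/γ²) = 0.96207

β ≈ 0.96207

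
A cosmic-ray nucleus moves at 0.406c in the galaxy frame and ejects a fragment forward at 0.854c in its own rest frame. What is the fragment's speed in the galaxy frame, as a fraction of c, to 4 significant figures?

u ≈ 0.9356c

Compose boost 2: (0.854 + 0.406)/(1 + 0.854×0.406) = 1.260/1.34672 = 0.9356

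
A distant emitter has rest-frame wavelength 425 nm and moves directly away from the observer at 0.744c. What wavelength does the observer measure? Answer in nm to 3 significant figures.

Relativistic Doppler: λ_obs = λ_src √((1+β)/(1−β))
= 425 × √(1.7440/0.25600) = 425 × 2.6101 = 1110 nm

λ_obs ≈ 1110 nm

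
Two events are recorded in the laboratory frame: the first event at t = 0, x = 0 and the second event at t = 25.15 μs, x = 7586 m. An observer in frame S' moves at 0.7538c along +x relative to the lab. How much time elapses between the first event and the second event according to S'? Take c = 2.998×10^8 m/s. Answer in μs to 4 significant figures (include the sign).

Δt' ≈ 9.247 μs

γ = 1/√(1 − 0.7538²) = 1.52183
Δt' = γ(Δt − vΔx/c²) = 1.52183 × (25.15 μs − 0.7538×7586 m / (2.998×10^8 m/s))
= 1.52183 × (6.07619 μs) = 9.247 μs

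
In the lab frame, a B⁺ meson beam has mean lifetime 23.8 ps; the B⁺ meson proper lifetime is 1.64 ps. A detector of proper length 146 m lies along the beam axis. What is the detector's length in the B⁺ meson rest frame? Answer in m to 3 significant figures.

L ≈ 10.1 m

Time dilation ⇒ γ = Δt/τ₀ = 23.8/1.64 = 14.512
Length contraction: L = L₀/γ = 146/14.512 = 10.1 m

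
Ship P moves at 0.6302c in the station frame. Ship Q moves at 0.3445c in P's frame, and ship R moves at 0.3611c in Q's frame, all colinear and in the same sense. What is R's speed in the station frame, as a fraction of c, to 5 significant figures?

u ≈ 0.90130c

Compose boost 2: (0.3445 + 0.6302)/(1 + 0.3445×0.6302) = 0.97470/1.217104 = 0.8008355
Compose boost 3: (0.3611 + 0.8008355)/(1 + 0.3611×0.8008355) = 1.161935/1.289182 = 0.90130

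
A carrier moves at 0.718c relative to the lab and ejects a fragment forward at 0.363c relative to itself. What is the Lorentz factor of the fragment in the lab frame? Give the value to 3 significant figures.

γ ≈ 1.94

u_lab = (0.363 + 0.718)/(1 + 0.363×0.718) = 1.081/1.26063 = 0.857505
γ = 1/√(1 − 0.857505²) = 1.94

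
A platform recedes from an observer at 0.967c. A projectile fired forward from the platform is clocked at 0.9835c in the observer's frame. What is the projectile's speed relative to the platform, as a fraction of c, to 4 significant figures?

Inverse velocity addition: u' = (u − v)/(1 − uv/c²)
= (0.9835 − 0.967)/(1 − 0.9835×0.967) = 0.01650/0.0489555 = 0.3370

u' ≈ 0.3370c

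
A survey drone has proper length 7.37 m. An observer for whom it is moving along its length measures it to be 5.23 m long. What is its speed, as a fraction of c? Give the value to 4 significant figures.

γ = L₀/L = 7.37/5.23 = 1.40918
β = √(1 − 1/γ²) = 0.7046

β ≈ 0.7046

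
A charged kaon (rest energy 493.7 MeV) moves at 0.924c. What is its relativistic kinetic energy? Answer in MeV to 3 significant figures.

γ = 1/√(1 − 0.924²) = 2.6151
K = (γ − 1)m₀c² = (2.6151 − 1) × 493.7 MeV = 1.6151 × 493.7 MeV = 797 MeV

K ≈ 797 MeV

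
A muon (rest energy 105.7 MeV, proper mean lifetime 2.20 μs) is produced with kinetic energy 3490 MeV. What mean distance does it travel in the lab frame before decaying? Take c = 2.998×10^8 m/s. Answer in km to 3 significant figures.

γ = 1 + K/(m₀c²) = 1 + 3490/105.7 = 34.018
β = √(1 − 1/γ²) = 0.99957
Dilated lifetime: γτ₀ = 34.018 × 2.20 μs = 74.840 μs
d = βc·γτ₀ = 0.99957 × (2.998×10^8 m/s) × 7.4840×10^-5 s = 22.4 km

d ≈ 22.4 km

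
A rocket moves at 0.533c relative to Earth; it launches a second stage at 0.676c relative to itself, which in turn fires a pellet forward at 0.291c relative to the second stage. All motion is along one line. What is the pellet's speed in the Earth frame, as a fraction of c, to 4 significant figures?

u ≈ 0.9373c

Compose boost 2: (0.676 + 0.533)/(1 + 0.676×0.533) = 1.209/1.36031 = 0.888769
Compose boost 3: (0.291 + 0.888769)/(1 + 0.291×0.888769) = 1.17977/1.25863 = 0.9373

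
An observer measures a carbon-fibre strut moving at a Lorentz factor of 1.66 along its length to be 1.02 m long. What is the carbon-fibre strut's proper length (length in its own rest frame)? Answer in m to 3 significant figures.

L₀ ≈ 1.69 m

γ = 1.66 (given)
L₀ = γL = 1.66 × 1.02 = 1.69 m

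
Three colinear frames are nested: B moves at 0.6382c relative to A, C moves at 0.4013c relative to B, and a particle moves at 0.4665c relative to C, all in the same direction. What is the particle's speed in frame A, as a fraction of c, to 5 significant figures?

u ≈ 0.93363c

Compose boost 2: (0.4013 + 0.6382)/(1 + 0.4013×0.6382) = 1.0395/1.256110 = 0.8275551
Compose boost 3: (0.4665 + 0.8275551)/(1 + 0.4665×0.8275551) = 1.294055/1.386054 = 0.93363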